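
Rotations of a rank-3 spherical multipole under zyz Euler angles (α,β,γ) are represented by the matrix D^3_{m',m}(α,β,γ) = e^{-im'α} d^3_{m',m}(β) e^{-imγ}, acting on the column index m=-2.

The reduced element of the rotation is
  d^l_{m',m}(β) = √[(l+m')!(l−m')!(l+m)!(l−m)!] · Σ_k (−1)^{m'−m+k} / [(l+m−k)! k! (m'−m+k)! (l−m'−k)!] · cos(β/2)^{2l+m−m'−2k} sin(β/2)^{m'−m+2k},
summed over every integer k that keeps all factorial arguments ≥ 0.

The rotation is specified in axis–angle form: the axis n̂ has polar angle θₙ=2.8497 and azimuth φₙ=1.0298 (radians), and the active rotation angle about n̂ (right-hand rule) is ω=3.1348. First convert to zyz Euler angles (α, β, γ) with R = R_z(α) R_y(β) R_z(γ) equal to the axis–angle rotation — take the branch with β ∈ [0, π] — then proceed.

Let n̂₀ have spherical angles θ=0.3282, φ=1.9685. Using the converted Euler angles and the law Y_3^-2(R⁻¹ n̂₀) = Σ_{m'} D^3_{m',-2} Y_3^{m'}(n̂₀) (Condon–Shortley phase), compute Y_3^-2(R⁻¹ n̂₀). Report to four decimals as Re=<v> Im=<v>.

Axis–angle → zyz. n̂ = (sinθₙcosφₙ, sinθₙsinφₙ, cosθₙ) = (+0.148196, +0.246671, -0.957701), ω = 3.1348.
R = I cosω + sinω [n̂]ₓ + (1−cosω) n̂n̂ᵀ gives
  R = [-0.956053, +0.079616, -0.282177; +0.066605, -0.878285, -0.473476; -0.285528, -0.471463, +0.834384]
β = atan2(√(R₁₃²+R₂₃²), R₃₃) = 0.583782; α = atan2(R₂₃, R₁₃) mod 2π = 4.174939; γ = atan2(R₃₂, −R₃₁) mod 2π = 5.256932
Need the full column D^3_{m',-2} for m'=−3..3 at α=4.1749, β=0.5838, γ=5.2569.
cos(β/2)=0.957701, sin(β/2)=0.287764
d^3_{-3,-2}: single k=1 term ⇒ +0.567888;  D = -0.283779-0.491900i
d^3_{-2,-2}: k∈[0..1] ⇒ +0.771580 -0.348307 = +0.423273;  D = +0.423230+0.006004i
d^3_{-1,-2}: k∈[0..1] ⇒ -0.733140 +0.132382 = -0.600758;  D = +0.314846-0.511647i
d^3_{0,-2}: k∈[0..1] ⇒ +0.381551 -0.034448 = +0.347103;  D = -0.160812-0.307604i
d^3_{1,-2}: k∈[0..1] ⇒ -0.132382 +0.005976 = -0.126406;  D = -0.126210-0.007042i
d^3_{2,-2}: k∈[0..1] ⇒ +0.031447 -0.000568 = +0.030879;  D = -0.017262+0.025604i
d^3_{3,-2}: single k=0 term ⇒ -0.004629;  D = +0.001972+0.004188i
Y_3^{m'}(θ=0.3282,φ=1.9685) and Σ D·Y over m':
  (-0.2838-0.4919i)·(+0.0130+0.0052i)  (+0.4232+0.0060i)·(-0.0704+0.0718i)  (+0.3148-0.5116i)·(-0.1404-0.3343i)  (-0.1608-0.3076i)·(+0.5230+0.0000i)  (-0.1262-0.0070i)·(+0.1404-0.3343i)  (-0.0173+0.0256i)·(-0.0704-0.0718i)  (+0.0020+0.0042i)·(-0.0130+0.0052i)
Y_3^-2(R⁻¹ n̂) = -0.347782-0.131571i

Re=-0.3478 Im=-0.1316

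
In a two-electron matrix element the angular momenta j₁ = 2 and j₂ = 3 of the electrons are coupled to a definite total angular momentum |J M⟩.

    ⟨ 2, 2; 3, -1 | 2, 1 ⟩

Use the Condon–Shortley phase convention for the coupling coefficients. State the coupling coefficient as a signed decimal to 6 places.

+√(3/14) = +0.462910

√[5·3!1!3!/8! · 4!0!2!4!3!1!] = √(216/7)
  +(−1)^0/∏(0,3,0,2,1,1)! = 1/12  (running 1/12)
⟨..|..⟩ = √(216/7)·(1/12) = +0.462910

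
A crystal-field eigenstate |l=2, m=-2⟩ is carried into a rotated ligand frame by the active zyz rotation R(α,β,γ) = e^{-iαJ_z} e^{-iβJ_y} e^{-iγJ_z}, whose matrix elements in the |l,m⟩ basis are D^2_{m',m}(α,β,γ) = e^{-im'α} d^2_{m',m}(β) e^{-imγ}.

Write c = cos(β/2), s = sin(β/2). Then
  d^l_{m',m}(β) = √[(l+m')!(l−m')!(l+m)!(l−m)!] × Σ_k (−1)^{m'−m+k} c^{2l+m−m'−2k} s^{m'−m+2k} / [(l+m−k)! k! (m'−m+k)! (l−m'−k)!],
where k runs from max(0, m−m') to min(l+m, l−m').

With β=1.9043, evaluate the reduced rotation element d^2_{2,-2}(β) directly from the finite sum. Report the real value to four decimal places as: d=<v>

d^2_{2,-2}(β=1.9043) via the finite sum:
With c≡cos(β/2)=0.579933 and s≡sin(β/2)=0.814664, N=[24·1·1·24]^{1/2}=24.000000
Admissible k: 0..0 (factorial args all ≥0)
  k=0: (−1)^4·24.0000/(24)·0.5799^0·0.8147^4 = +0.440468
d^2_{2,-2}(1.9043) = +0.440468

d=0.4405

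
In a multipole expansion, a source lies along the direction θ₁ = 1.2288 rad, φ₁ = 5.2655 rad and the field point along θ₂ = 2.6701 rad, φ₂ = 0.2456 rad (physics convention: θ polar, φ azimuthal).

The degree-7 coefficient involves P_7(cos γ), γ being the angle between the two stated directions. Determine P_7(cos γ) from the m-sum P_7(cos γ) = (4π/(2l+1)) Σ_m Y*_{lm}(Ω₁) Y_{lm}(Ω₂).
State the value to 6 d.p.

0.280695

Expand P_7 via completeness: Σ_{m} conj(Y_{7,m}) at Ω₁ times Y_{7,m} at Ω₂ —
  m=-7: (0.21967 - 0.24537j) × (-0.00029 - 0.00197j) = -0.00055 - 0.00036j  (running Σ = -0.00055 - 0.00036j)
  m=-6: (0.43181 + 0.07727j) × (-0.00142 + 0.01457j) = -0.00174 + 0.00618j  (running Σ = -0.00229 + 0.00582j)
  m=-5: (0.04621 + 0.11704j) × (0.02222 - 0.06226j) = 0.00831 - 0.00028j  (running Σ = 0.00603 + 0.00554j)
  m=-4: (0.17844 - 0.23884j) × (-0.11303 + 0.16940j) = 0.02029 + 0.05722j  (running Σ = 0.02632 + 0.06277j)
  m=-3: (0.24088 + 0.02138j) × (0.31250 - 0.28351j) = 0.08133 - 0.06161j  (running Σ = 0.10765 + 0.00116j)
  m=-2: (-0.09258 - 0.18473j) × (-0.45075 + 0.24112j) = 0.08627 + 0.06094j  (running Σ = 0.19392 + 0.06210j)
  m=-1: (0.14328 - 0.23207j) × (0.13556 - 0.03398j) = 0.01154 - 0.03633j  (running Σ = 0.20546 + 0.02578j)
  m=0: (-0.17696 + 0.00000j) × (0.42872 + 0.00000j) = -0.07587 + 0.00000j  (running Σ = 0.12959 + 0.02578j)
  m=1: (-0.14328 - 0.23207j) × (-0.13556 - 0.03398j) = 0.01154 + 0.03633j  (running Σ = 0.14113 + 0.06210j)
  m=2: (-0.09258 + 0.18473j) × (-0.45075 - 0.24112j) = 0.08627 - 0.06094j  (running Σ = 0.22740 + 0.00116j)
  m=3: (-0.24088 + 0.02138j) × (-0.31250 - 0.28351j) = 0.08133 + 0.06161j  (running Σ = 0.30874 + 0.06277j)
  m=4: (0.17844 + 0.23884j) × (-0.11303 - 0.16940j) = 0.02029 - 0.05722j  (running Σ = 0.32903 + 0.00554j)
  m=5: (-0.04621 + 0.11704j) × (-0.02222 - 0.06226j) = 0.00831 + 0.00028j  (running Σ = 0.33734 + 0.00582j)
  m=6: (0.43181 - 0.07727j) × (-0.00142 - 0.01457j) = -0.00174 - 0.00618j  (running Σ = 0.33560 - 0.00036j)
  m=7: (-0.21967 - 0.24537j) × (0.00029 - 0.00197j) = -0.00055 + 0.00036j  (running Σ = 0.33506 + 0.00000j)
Accumulated sum 0.33506 + 0.00000j; after 4π/(2l+1) scaling, 0.28070 + 0.00000j ⇒ P_7 = 0.280695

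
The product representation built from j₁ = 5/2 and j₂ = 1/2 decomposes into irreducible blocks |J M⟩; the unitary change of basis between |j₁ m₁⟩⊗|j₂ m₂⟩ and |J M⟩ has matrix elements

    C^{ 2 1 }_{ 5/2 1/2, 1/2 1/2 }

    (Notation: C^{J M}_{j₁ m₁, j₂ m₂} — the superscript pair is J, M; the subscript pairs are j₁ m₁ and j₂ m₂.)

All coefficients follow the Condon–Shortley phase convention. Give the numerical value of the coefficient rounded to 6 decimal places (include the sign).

triangle: 1!·4!·0!/6! = 24/720
(j±m)!: 3!·2!·1!·0!·3!·1! = 72
prefactor² = (2J+1)·Δ·N² = 12
  k=1: −1/(1!·0!·1!·0!·3!·0!) = -1/6
Σ = -1/6  ⇒  CG² = 12·(-1/6)² = 1/3
CG = −√(1/3) = -0.577350

−√(1/3) = -0.577350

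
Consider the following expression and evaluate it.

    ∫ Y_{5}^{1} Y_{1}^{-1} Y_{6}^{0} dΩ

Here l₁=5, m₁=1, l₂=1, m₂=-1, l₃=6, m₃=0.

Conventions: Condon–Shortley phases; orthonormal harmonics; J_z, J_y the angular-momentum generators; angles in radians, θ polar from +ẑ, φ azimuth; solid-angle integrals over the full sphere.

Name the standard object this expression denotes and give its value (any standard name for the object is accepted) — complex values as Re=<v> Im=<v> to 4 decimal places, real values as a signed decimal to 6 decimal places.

Gaunt coefficient, +0.158246

This is a Gaunt coefficient — the integral of a triple product of spherical harmonics over the sphere.
Checks pass: Σm=0; 12 even; l₃=6∈[4,6].
(2·5+1)(2·1+1)(2·6+1) = 429
Δ: 0! 10! 2! / 13! → 1/858
sum: t=0:+1/14400 = 1/14400
3j²(5 1 6; 0 0 0) = Δ·Π!·Σ² = 6/143  (sign +1)
sum: t=0:+1/34560 = 1/34560
3j²(5 1 6; 1 -1 0) = Δ·Π!·Σ² = 5/286  (sign +1)
combine: 4πI² = 429·6/143·5/286 = 45/143
take √, sign +1: I = 0.15824621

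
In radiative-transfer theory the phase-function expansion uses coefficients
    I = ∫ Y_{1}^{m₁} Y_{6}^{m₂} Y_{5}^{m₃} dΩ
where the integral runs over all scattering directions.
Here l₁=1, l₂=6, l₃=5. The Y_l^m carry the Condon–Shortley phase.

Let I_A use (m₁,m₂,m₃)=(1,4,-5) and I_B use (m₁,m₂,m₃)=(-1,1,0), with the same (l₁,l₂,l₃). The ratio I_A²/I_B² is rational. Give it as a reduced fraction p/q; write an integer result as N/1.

Same 1,6,5: normalisation and zero-m 3j drop out of the ratio.
A: Δ: 2! 0! 10! / 13! → 1/858; sum: t=0:+1/7257600 = 1/7257600; 3j²(1 6 5; 1 4 -5) = Δ·Π!·Σ² = 1/858  (sign +1)
B: Δ: 2! 0! 10! / 13! → 1/858; sum: t=2:+1/28800 = 1/28800; 3j²(1 6 5; -1 1 0) = Δ·Π!·Σ² = 7/286  (sign -1)
I_A²/I_B² = (1/858)/(7/286) = 1/21

1/21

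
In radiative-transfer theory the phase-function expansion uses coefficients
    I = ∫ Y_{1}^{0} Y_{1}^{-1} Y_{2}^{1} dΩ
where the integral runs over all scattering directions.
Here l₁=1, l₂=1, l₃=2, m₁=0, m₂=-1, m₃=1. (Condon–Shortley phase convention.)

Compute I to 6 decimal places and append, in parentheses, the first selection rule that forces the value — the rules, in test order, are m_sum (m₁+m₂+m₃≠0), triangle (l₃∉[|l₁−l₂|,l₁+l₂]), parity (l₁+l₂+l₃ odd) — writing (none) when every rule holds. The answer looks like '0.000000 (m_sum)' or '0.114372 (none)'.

Checks pass: Σm=0; 4 even; l₃=2∈[0,2].
(2·1+1)(2·1+1)(2·2+1) = 45
Δ: 0! 2! 2! / 5! → 1/30
sum: t=0:+1/1 = 1/1
3j²(1 1 2; 0 0 0) = Δ·Π!·Σ² = 2/15  (sign +1)
sum: t=0:+1/2 = 1/2
3j²(1 1 2; 0 -1 1) = Δ·Π!·Σ² = 1/10  (sign -1)
combine: 4πI² = 45·2/15·1/10 = 3/5
take √, sign -1: I = -0.21850969
No selection rule forces the value: the integral is nonzero (none).

-0.218510 (none)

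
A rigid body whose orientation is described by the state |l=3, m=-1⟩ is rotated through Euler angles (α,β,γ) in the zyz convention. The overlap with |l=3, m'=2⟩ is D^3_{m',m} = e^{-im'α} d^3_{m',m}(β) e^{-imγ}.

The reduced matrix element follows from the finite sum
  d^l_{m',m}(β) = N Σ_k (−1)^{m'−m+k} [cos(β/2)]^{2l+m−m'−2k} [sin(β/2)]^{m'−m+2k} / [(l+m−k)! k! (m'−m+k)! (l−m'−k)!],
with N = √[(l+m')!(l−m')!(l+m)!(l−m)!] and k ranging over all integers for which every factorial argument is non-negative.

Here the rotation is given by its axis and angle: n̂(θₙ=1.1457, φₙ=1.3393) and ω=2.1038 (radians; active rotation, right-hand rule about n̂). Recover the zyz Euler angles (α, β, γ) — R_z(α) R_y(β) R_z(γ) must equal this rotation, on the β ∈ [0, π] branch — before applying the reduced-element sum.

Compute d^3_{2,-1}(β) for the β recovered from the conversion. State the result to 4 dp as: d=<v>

Axis–angle → zyz. n̂ = (sinθₙcosφₙ, sinθₙsinφₙ, cosθₙ) = (+0.209014, +0.886697, +0.412409), ω = 2.1038.
R = I cosω + sinω [n̂]ₓ + (1−cosω) n̂n̂ᵀ gives
  R = [-0.442237, -0.075697, +0.893698; +0.634705, +0.677612, +0.371472; -0.633700, +0.731513, -0.251620]
β = atan2(√(R₁₃²+R₂₃²), R₃₃) = 1.825150; α = atan2(R₂₃, R₁₃) mod 2π = 0.393930; γ = atan2(R₃₂, −R₃₁) mod 2π = 0.856923
d^3_{2,-1}(β=1.8252) via the finite sum:
Half-angle: c=0.611711, s=0.791082. N=√(120·1·2·24)=75.894664
Admissible k: 0..1 (factorial args all ≥0)
  k=0: (−1)^3·75.8947/(12)·0.6117^3·0.7911^3 = -0.716691
  k=1: (−1)^4·75.8947/(24)·0.6117^1·0.7911^5 = +0.599311
d^3_{2,-1}(1.8252) = -0.716691 +0.599311 = -0.117380

d=-0.1174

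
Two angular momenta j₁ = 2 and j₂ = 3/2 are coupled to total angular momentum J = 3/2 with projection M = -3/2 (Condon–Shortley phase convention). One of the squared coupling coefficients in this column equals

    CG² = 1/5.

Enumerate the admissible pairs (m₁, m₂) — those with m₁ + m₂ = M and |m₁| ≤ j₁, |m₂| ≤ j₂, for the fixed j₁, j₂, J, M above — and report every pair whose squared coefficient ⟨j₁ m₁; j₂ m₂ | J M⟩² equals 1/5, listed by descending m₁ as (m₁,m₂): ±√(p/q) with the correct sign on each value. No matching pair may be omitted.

(0,-3/2): +√(1/5)

Admissible pairs with m₁+m₂ = M = -3/2: (-2,1/2), (-1,-1/2), (0,-3/2)
  (m₁,m₂)=(0,-3/2): CG² = 1/5, CG = +√(1/5)   ← matches the target
  (m₁,m₂)=(-1,-1/2): CG² = 2/5, CG = −√(2/5)
  (m₁,m₂)=(-2,1/2): CG² = 2/5, CG = +√(2/5)
Pairs with CG² = 1/5: (0,-3/2): +√(1/5)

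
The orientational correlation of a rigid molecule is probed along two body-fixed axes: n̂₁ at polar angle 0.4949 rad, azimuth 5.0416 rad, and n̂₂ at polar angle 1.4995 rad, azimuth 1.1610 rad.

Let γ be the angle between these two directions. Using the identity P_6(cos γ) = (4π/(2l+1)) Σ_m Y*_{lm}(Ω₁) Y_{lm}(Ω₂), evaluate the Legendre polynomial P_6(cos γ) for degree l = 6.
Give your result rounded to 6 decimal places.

Expand P_6 via completeness: Σ_{m} conj(Y_{6,m}) at Ω₁ times Y_{6,m} at Ω₂ —
  m=-6: Y*=(0.002182, -0.005097)  Y=(0.369100, -0.300199)  product (-0.000725, -0.002536)
  m=-5: Y*=(0.035488, 0.002676)  Y=(0.104501, 0.054163)  product (0.003564, 0.002202)
  m=-4: Y*=(0.034292, 0.132116)  Y=(0.022787, -0.332676)  product (0.044733, -0.008397)
  m=-3: Y*=(-0.282904, 0.186632)  Y=(0.127753, -0.045394)  product (-0.027670, 0.036685)
  m=-2: Y*=(-0.398150, -0.308001)  Y=(-0.201151, -0.215401)  product (0.013745, 0.147717)
  m=-1: Y*=(0.086761, -0.253952)  Y=(0.056549, -0.130181)  product (-0.028154, -0.025656)
  m=+0: Y*=(-0.337792, -0.000000)  Y=(-0.284488, 0.000000)  product (0.096098, 0.000000)
  m=+1: Y*=(-0.086761, -0.253952)  Y=(-0.056549, -0.130181)  product (-0.028154, 0.025656)
  m=+2: Y*=(-0.398150, 0.308001)  Y=(-0.201151, 0.215401)  product (0.013745, -0.147717)
  m=+3: Y*=(0.282904, 0.186632)  Y=(-0.127753, -0.045394)  product (-0.027670, -0.036685)
  m=+4: Y*=(0.034292, -0.132116)  Y=(0.022787, 0.332676)  product (0.044733, 0.008397)
  m=+5: Y*=(-0.035488, 0.002676)  Y=(-0.104501, 0.054163)  product (0.003564, -0.002202)
  m=+6: Y*=(0.002182, 0.005097)  Y=(0.369100, 0.300199)  product (-0.000725, 0.002536)
Total Σ_m = (0.107084, -0.000000). Multiply by 0.966644: (0.103512, -0.000000). P_6(cos γ) = 0.103512

0.103512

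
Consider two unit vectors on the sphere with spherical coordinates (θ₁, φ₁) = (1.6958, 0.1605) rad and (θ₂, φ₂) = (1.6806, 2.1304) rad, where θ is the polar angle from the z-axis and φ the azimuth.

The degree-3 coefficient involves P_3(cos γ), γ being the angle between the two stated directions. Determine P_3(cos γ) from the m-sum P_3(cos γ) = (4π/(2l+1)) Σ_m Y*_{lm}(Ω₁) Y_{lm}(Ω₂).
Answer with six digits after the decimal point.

Summing Y*_{l m}(θ₁,φ₁)·Y_{l m}(θ₂,φ₂) over m ∈ [−3, 3]; prefactor 4π/(2·3+1) = 1.795196:
  term(m=-3) = 0.15547 + 0.06092j   from Y*(Ω₁)=0.36120 + 0.18873j, Y(Ω₂)=0.40734 - 0.04417j
  term(m=-2) = -0.00969 + 0.00994j   from Y*(Ω₁)=-0.11903 - 0.03958j, Y(Ω₂)=0.04829 - 0.09956j
  term(m=-1) = -0.03470 - 0.08228j   from Y*(Ω₁)=-0.29193 - 0.04726j, Y(Ω₂)=0.16029 + 0.25589j
  term(m=+0) = 0.01635 + 0.00000j   from Y*(Ω₁)=0.13596 + 0.00000j, Y(Ω₂)=0.12023 + 0.00000j
  term(m=+1) = -0.03470 + 0.08228j   from Y*(Ω₁)=0.29193 - 0.04726j, Y(Ω₂)=-0.16029 + 0.25589j
  term(m=+2) = -0.00969 - 0.00994j   from Y*(Ω₁)=-0.11903 + 0.03958j, Y(Ω₂)=0.04829 + 0.09956j
  term(m=+3) = 0.15547 - 0.06092j   from Y*(Ω₁)=-0.36120 + 0.18873j, Y(Ω₂)=-0.40734 - 0.04417j
Σ over m = 0.23851 + 0.00000j; ×(4π/7) → 0.42817 + 0.00000j. Real part: 0.428166

0.428166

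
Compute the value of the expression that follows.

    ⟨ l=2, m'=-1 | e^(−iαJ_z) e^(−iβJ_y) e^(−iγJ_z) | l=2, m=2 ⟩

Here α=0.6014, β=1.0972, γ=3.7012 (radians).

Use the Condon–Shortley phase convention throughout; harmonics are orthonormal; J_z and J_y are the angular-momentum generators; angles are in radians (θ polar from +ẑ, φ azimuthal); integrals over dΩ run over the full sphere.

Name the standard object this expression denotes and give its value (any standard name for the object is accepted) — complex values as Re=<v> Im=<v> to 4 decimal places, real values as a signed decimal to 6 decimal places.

Wigner D-matrix element, Re=0.2103 Im=-0.1198

This is a Wigner D-matrix element — the rotation-matrix element ⟨l m'| R(α,β,γ) |l m⟩ in the angular-momentum basis.
Split into d^2_{-1,2}(β=1.0972) × two z-phases.
With c≡cos(β/2)=0.853255 and s≡sin(β/2)=0.521493, N=[1·6·24·1]^{1/2}=12.000000
k∈{3} keeps every argument non-negative
  k=3: (−1)^0·12.0000/(6)·0.8533^1·0.5215^3 = +0.242022
d^2_{-1,2}(1.0972) = +0.242022
Phases: e^{-i·(-1)·0.6014}=+0.824544+0.565797i, e^{-i·(2)·3.7012}=+0.436389-0.899758i ⇒ D=+0.210294-0.119797i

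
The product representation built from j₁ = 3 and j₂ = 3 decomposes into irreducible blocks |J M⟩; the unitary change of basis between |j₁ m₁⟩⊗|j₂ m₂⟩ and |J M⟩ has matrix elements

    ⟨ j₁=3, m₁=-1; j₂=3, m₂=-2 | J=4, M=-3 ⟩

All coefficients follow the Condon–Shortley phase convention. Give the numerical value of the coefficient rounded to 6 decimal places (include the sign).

-0.301511  (= −√(1/11))

√[9·2!4!4!/11! · 2!4!1!5!1!7!] = √(82944/11)
  +(−1)^0/∏(0,2,4,1,0,3)! = 1/288  (running 1/288)
  +(−1)^1/∏(1,1,3,0,1,4)! = -1/144  (running -1/288)
⟨..|..⟩ = √(82944/11)·(-1/288) = -0.301511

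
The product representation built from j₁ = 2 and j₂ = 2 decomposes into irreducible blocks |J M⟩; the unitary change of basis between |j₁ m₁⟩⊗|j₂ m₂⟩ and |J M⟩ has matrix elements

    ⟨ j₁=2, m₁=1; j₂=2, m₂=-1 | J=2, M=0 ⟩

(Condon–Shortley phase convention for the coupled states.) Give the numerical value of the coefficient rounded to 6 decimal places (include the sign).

√[5·2!2!2!/7! · 3!1!1!3!2!2!] = √(8/7)
  +(−1)^0/∏(0,2,1,1,1,1)! = 1/2  (running 1/2)
  +(−1)^1/∏(1,1,0,0,2,2)! = -1/4  (running 1/4)
⟨..|..⟩ = √(8/7)·(1/4) = +0.267261

+√(1/14) ≈ +0.267261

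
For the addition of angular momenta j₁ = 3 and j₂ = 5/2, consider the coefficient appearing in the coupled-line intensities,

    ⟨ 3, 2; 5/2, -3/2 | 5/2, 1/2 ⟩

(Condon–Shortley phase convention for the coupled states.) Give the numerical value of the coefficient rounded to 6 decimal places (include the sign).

+0.267261

triangle: 3!·3!·2!/9! = 72/362880
(j±m)!: 5!·1!·1!·4!·3!·2! = 34560
prefactor² = (2J+1)·Δ·N² = 288/7
  k=0: +1/(0!·3!·1!·1!·2!·1!) = 1/12
  k=1: −1/(1!·2!·0!·0!·3!·2!) = -1/24
Σ = 1/24  ⇒  CG² = 288/7·(1/24)² = 1/14
CG = +√(1/14) = +0.267261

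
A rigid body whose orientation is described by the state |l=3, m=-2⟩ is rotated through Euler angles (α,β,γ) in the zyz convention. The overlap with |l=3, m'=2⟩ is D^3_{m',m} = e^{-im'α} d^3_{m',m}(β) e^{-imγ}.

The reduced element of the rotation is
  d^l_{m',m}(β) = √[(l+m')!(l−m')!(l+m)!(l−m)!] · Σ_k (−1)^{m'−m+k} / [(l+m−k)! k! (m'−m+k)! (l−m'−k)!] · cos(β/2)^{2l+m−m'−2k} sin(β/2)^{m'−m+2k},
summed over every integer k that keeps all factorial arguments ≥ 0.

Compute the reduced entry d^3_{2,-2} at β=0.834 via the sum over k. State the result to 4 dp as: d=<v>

d=0.1081

d^3_{2,-2}(β=0.8340) via the finite sum:
c=cos(0.834000/2)=0.914308, s=sin(0.834000/2)=0.405019; N=√[120·1·1·120]=120.000000
The bounds max(0,m−m')=0 and min(l+m,l−m')=1 give 2 terms
  k=0: (−1)^4·120.0000/(24)·0.9143^2·0.4050^4 = +0.112476
  k=1: (−1)^5·120.0000/(120)·0.9143^0·0.4050^6 = -0.004414
d^3_{2,-2}(0.8340) = +0.112476 -0.004414 = +0.108061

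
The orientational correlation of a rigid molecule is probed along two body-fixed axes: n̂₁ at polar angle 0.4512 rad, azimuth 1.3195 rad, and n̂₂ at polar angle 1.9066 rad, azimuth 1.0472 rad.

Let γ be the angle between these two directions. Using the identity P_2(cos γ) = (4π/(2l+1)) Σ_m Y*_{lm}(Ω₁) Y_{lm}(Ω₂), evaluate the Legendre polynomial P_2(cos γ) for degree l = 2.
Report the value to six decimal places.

-0.485009

Term-by-term m-sum for l=2 (normalisation 4π/5 = 2.513274):
  m=-2: Y*=-0.06436 + 0.03538j  Y=-0.17217 - 0.29820j  product 0.02163 + 0.01310j
  m=-1: Y*=0.07538 + 0.29363j  Y=-0.12018 + 0.20816j  product -0.07018 - 0.01960j
  m=+0: Y*=0.45088 + 0.00000j  Y=-0.21265 + 0.00000j  product -0.09588 + 0.00000j
  m=+1: Y*=-0.07538 + 0.29363j  Y=0.12018 + 0.20816j  product -0.07018 + 0.01960j
  m=+2: Y*=-0.06436 - 0.03538j  Y=-0.17217 + 0.29820j  product 0.02163 - 0.01310j
Total Σ_m = -0.19298 + 0.00000j. Multiply by 2.513274: -0.48501 + 0.00000j. P_2(cos γ) = -0.485009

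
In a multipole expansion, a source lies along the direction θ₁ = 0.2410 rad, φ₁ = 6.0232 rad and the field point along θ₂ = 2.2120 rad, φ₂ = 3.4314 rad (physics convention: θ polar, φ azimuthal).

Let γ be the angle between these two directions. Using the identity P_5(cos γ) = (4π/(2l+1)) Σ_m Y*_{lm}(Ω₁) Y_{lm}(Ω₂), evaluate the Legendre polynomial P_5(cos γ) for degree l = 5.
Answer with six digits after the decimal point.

0.413283

Expand P_5 via completeness: Σ_{m} conj(Y_{5,m}) at Ω₁ times Y_{5,m} at Ω₂ —
  [-5]  conj(Y_{5,-5})(Ω₁) = +0.000096-0.000346i ; Y_{5,-5}(Ω₂) = -0.018632+0.152264i ; Δ = +0.000051+0.000021i
  [-4]  conj(Y_{5,-4})(Ω₁) = +0.002342-0.003989i ; Y_{5,-4}(Ω₂) = -0.144849+0.331845i ; Δ = +0.000984+0.001355i
  [-3]  conj(Y_{5,-3})(Ω₁) = +0.025037-0.024766i ; Y_{5,-3}(Ω₂) = -0.255059+0.301973i ; Δ = +0.001093+0.013877i
  [-2]  conj(Y_{5,-2})(Ω₁) = +0.148819-0.085203i ; Y_{5,-2}(Ω₂) = -0.039974+0.026168i ; Δ = -0.003719+0.007300i
  [-1]  conj(Y_{5,-1})(Ω₁) = +0.478195-0.127203i ; Y_{5,-1}(Ω₂) = +0.324860-0.096874i ; Δ = +0.143023-0.087648i
  [+0]  conj(Y_{5,0})(Ω₁) = +0.569486-0.000000i ; Y_{5,0}(Ω₂) = +0.138552+0.000000i ; Δ = +0.078903+0.000000i
  [+1]  conj(Y_{5,1})(Ω₁) = -0.478195-0.127203i ; Y_{5,1}(Ω₂) = -0.324860-0.096874i ; Δ = +0.143023+0.087648i
  [+2]  conj(Y_{5,2})(Ω₁) = +0.148819+0.085203i ; Y_{5,2}(Ω₂) = -0.039974-0.026168i ; Δ = -0.003719-0.007300i
  [+3]  conj(Y_{5,3})(Ω₁) = -0.025037-0.024766i ; Y_{5,3}(Ω₂) = +0.255059+0.301973i ; Δ = +0.001093-0.013877i
  [+4]  conj(Y_{5,4})(Ω₁) = +0.002342+0.003989i ; Y_{5,4}(Ω₂) = -0.144849-0.331845i ; Δ = +0.000984-0.001355i
  [+5]  conj(Y_{5,5})(Ω₁) = -0.000096-0.000346i ; Y_{5,5}(Ω₂) = +0.018632+0.152264i ; Δ = +0.000051-0.000021i
Total Σ_m = +0.361768-0.000000i. Multiply by 1.142397: +0.413283-0.000000i. P_5(cos γ) = 0.413283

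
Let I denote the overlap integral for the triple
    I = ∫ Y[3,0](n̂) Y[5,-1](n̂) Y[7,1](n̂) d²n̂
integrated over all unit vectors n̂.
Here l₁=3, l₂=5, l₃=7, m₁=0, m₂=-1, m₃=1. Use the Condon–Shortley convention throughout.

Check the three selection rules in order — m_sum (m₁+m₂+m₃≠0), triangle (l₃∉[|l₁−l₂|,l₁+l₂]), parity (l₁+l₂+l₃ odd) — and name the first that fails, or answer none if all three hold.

Σmᵢ = 0  ✓
l₃∈[|l₁−l₂|,l₁+l₂]=[2,8], have l₃=7  ✓
Σlᵢ = 15 ⇒ odd  ✗

parity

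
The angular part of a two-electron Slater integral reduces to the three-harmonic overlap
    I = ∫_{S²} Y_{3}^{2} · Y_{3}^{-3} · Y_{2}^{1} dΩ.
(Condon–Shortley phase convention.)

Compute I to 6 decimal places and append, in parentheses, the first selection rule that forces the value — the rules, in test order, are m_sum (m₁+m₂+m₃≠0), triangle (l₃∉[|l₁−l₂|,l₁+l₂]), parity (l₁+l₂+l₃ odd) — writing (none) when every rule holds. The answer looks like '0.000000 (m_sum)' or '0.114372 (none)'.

Rules hold: Σm=0, L=8 even, 0≤2≤6.
N = 7·7·5 = 245
Δ = 4!·2!·2!/9! = 1/3780
Racah Σ t=1..3: t=1:−1/24 t=2:+1/4 t=3:−1/24 = 1/6
⇒ 3j(3 3 2; 0 0 0)² = 4/105, sgn +1
Racah Σ t=0..0: t=0:+1/48 = 1/48
⇒ 3j(3 3 2; 2 -3 1)² = 5/84, sgn -1
4πI² = N·(3j₀)²·(3jₘ)² = 5/9
I = -1·√(0.555556/4π) = -0.21026104
No selection rule forces the value: the integral is nonzero (none).

-0.210261 (none)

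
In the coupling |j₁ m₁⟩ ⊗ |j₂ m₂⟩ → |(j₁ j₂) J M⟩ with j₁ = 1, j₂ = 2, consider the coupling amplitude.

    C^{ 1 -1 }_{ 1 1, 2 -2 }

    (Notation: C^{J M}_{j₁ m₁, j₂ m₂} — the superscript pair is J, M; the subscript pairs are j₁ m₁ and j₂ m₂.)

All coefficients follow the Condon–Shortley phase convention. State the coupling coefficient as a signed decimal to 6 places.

+0.774597

j₁+j₂−J=2  J+j₁−j₂=0  J−j₁+j₂=2  j₁+j₂+J+1=5
(j₁±m₁, j₂±m₂, J±M) = (2,0,0,4,0,2)
P² = 48/5
sum k=0..0:
  [0] +1/4 = 1/4
S = 1/4
C² = P²·S² = 3/5 ; C = +0.774597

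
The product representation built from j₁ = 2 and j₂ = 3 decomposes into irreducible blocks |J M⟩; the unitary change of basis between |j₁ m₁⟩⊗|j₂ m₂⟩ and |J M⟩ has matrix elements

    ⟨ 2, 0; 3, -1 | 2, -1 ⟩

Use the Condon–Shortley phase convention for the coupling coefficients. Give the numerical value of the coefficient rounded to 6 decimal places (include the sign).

√[5·3!1!3!/8! · 2!2!2!4!1!3!] = √(36/7)
  +(−1)^1/∏(1,2,1,1,0,2)! = -1/4  (running -1/4)
  +(−1)^2/∏(2,1,0,0,1,3)! = 1/12  (running -1/6)
⟨..|..⟩ = √(36/7)·(-1/6) = -0.377964

-0.377964  (= −√(1/7))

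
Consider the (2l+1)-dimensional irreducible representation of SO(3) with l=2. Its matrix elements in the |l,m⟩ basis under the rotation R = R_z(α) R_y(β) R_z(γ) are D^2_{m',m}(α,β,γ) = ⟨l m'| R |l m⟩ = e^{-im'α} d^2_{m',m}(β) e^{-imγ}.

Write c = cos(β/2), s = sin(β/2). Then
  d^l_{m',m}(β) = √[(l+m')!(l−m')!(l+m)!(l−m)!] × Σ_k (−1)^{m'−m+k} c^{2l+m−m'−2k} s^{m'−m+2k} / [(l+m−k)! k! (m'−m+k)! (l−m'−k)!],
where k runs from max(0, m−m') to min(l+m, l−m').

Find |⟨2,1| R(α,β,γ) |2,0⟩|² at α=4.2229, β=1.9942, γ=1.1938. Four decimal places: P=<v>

Split into d^2_{1,0}(β=1.9942) × two z-phases.
c=cos(1.994200/2)=0.542740, s=sin(1.994200/2)=0.839901; N=√[6·1·2·2]=4.898979
k: max(0,(0)−(1))=0 … min(2+(0),2−(1))=1
  k=0: (−1)^1·4.8990/(2)·0.5427^3·0.8399^1 = -0.328912
  k=1: (−1)^2·4.8990/(2)·0.5427^1·0.8399^3 = +0.787683
d^2_{1,0}(1.9942) = -0.328912 +0.787683 = +0.458771
|D^2_{1,0}|² = |d^2_{1,0}(β)|² = (+0.458771)² = 0.210471 (the z-rotation phases have unit modulus)

P=0.2105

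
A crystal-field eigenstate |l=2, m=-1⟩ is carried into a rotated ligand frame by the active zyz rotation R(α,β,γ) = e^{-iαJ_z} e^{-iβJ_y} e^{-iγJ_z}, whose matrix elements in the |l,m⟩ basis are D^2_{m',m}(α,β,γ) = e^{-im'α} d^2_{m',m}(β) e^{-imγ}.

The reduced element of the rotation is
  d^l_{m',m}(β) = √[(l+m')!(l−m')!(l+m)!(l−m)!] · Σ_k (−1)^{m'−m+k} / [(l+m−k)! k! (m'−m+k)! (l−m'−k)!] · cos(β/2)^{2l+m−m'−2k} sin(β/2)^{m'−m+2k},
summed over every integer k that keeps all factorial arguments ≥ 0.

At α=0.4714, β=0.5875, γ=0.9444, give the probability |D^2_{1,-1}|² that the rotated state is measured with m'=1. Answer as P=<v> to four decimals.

P=0.0499

D^2_{1,-1}(0.4714,0.5875,0.9444) = e^{-i·1·0.4714}·d^2_{1,-1}(0.5875)·e^{-i·-1·0.9444}. Compute d first:
With c≡cos(β/2)=0.957165 and s≡sin(β/2)=0.289544, N=[6·1·1·6]^{1/2}=6.000000
k: max(0,(-1)−(1))=0 … min(2+(-1),2−(1))=1
  k=0: (−1)^2·6.0000/(2)·0.9572^2·0.2895^2 = +0.230421
  k=1: (−1)^3·6.0000/(6)·0.9572^0·0.2895^4 = -0.007028
d^2_{1,-1}(0.5875) = +0.230421 -0.007028 = +0.223393
|D^2_{1,-1}|² = |d^2_{1,-1}(β)|² = (+0.223393)² = 0.049904 (the z-rotation phases have unit modulus)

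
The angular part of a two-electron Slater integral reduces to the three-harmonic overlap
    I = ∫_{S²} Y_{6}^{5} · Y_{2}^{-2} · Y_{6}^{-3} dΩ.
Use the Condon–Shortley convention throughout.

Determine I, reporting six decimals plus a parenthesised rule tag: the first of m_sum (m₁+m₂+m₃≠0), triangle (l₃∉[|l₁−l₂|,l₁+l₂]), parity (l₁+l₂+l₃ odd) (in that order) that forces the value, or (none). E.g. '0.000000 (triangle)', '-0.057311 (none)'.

0.120286 (none)

Checks pass: Σm=0; 14 even; l₃=6∈[4,8].
(2·6+1)(2·2+1)(2·6+1) = 845
Δ: 2! 10! 2! / 15! → 1/90090
sum: t=0:+1/69120 t=1:−1/14400 t=2:+1/69120 = -7/172800
3j²(6 2 6; 0 0 0) = Δ·Π!·Σ² = 14/715  (sign -1)
sum: t=0:+1/1451520 = 1/1451520
3j²(6 2 6; 5 -2 -3) = Δ·Π!·Σ² = 1/91  (sign -1)
combine: 4πI² = 845·14/715·1/91 = 2/11
take √, sign +1: I = 0.12028562
No selection rule forces the value: the integral is nonzero (none).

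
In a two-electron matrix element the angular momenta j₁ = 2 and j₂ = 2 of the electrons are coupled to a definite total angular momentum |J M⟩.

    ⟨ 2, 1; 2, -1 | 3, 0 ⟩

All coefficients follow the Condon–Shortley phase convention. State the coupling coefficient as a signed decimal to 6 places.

j₁+j₂−J=1  J+j₁−j₂=3  J−j₁+j₂=3  j₁+j₂+J+1=8
(j₁±m₁, j₂±m₂, J±M) = (3,1,1,3,3,3)
P² = 81/10
sum k=0..1:
  [0] +1/4 = 1/4
  [1] −1/36 = -1/36
S = 2/9
C² = P²·S² = 2/5 ; C = +0.632456

+0.632456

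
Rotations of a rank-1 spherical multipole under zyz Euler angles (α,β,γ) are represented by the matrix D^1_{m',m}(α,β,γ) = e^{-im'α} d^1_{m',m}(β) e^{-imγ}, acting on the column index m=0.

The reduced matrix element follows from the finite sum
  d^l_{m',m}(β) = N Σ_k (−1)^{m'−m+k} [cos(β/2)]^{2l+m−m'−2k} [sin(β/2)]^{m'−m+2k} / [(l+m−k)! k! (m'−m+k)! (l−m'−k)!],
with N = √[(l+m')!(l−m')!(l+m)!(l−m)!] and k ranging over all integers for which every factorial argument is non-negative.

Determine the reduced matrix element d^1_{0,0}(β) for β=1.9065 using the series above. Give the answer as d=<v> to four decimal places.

d=-0.3294

d^1_{0,0}(β=1.9065) via the finite sum:
With c≡cos(β/2)=0.579036 and s≡sin(β/2)=0.815302, N=[1·1·1·1]^{1/2}=1.000000
k∈{0,1} keeps every argument non-negative
  k=0: (−1)^0·1.0000/(1)·0.5790^2·0.8153^0 = +0.335283
  k=1: (−1)^1·1.0000/(1)·0.5790^0·0.8153^2 = -0.664717
d^1_{0,0}(1.9065) = +0.335283 -0.664717 = -0.329434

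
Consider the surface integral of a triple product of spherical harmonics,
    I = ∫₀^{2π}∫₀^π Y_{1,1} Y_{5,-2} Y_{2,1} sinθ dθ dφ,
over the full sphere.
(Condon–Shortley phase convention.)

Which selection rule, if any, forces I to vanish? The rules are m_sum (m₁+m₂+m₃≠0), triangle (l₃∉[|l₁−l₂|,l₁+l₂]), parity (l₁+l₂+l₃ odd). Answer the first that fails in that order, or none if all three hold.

triangle

Σmᵢ = 0  ✓
l₃∈[|l₁−l₂|,l₁+l₂]=[4,6] required, l₃=2 fails  ✗
Σlᵢ = 8 ⇒ even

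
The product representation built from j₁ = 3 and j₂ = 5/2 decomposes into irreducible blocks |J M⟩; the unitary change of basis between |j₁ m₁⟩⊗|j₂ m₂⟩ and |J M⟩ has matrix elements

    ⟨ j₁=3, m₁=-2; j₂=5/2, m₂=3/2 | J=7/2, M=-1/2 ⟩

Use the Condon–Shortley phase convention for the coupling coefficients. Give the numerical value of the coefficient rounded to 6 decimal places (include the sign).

+√(20/63) = +0.563436

√[8·2!4!3!/10! · 1!5!4!1!3!4!] = √(9216/35)
  +(−1)^1/∏(1,1,4,3,0,0)! = -1/144  (running -1/144)
  +(−1)^2/∏(2,0,3,2,1,1)! = 1/24  (running 5/144)
⟨..|..⟩ = √(9216/35)·(5/144) = +0.563436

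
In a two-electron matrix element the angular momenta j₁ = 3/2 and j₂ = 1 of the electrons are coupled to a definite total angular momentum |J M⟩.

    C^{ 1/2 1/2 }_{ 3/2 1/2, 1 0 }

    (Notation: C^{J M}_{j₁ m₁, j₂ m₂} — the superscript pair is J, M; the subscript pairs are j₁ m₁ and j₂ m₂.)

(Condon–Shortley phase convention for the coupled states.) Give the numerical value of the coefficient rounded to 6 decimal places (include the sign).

triangle: 2!·1!·0!/4! = 2/24
(j±m)!: 2!·1!·1!·1!·1!·0! = 2
prefactor² = (2J+1)·Δ·N² = 1/3
  k=1: −1/(1!·1!·0!·0!·1!·0!) = -1
Σ = -1  ⇒  CG² = 1/3·(-1)² = 1/3
CG = −√(1/3) = -0.577350

−√(1/3) ≈ -0.577350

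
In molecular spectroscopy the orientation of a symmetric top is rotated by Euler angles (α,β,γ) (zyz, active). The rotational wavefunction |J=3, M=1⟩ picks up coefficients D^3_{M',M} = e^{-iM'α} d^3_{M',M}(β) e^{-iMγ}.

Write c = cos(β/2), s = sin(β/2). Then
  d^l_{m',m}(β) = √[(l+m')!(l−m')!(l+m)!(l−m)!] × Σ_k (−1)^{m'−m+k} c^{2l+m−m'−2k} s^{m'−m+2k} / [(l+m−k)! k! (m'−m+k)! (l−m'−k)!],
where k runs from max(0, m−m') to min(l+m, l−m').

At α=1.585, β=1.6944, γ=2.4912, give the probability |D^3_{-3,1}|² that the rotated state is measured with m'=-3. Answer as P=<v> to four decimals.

P=0.2868

D^3_{-3,1}(1.5850,1.6944,2.4912) = e^{-i·-3·1.5850}·d^3_{-3,1}(1.6944)·e^{-i·1·2.4912}. Compute d first:
Half-angle: c=0.662084, s=0.749430. N=√(1·720·24·2)=185.903201
k: max(0,(1)−(-3))=4 … min(3+(1),3−(-3))=4
  k=4: (−1)^0·185.9032/(48)·0.6621^2·0.7494^4 = +0.535544
d^3_{-3,1}(1.6944) = +0.535544
|D^3_{-3,1}|² = |d^3_{-3,1}(β)|² = (+0.535544)² = 0.286807 (the z-rotation phases have unit modulus)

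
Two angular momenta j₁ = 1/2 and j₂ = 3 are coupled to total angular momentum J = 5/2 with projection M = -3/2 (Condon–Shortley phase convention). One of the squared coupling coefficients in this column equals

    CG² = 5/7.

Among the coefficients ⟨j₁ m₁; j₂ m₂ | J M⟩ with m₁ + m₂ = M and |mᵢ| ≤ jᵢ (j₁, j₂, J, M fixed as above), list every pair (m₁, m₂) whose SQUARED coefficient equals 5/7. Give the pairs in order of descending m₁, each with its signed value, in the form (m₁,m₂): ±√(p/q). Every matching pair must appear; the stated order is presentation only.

(1/2,-2): +√(5/7)

Admissible pairs with m₁+m₂ = M = -3/2: (-1/2,-1), (1/2,-2)
  (m₁,m₂)=(1/2,-2): CG² = 5/7, CG = +√(5/7)   ← matches the target
  (m₁,m₂)=(-1/2,-1): CG² = 2/7, CG = −√(2/7)
Pairs with CG² = 5/7: (1/2,-2): +√(5/7)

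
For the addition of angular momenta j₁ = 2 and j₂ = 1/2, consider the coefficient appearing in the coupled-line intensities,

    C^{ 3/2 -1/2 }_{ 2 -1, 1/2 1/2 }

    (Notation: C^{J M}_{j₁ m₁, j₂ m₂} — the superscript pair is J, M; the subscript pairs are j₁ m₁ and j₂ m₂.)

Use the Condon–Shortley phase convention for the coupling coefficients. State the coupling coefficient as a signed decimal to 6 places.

-0.774597

j₁+j₂−J=1  J+j₁−j₂=3  J−j₁+j₂=0  j₁+j₂+J+1=5
(j₁±m₁, j₂±m₂, J±M) = (1,3,1,0,1,2)
P² = 12/5
sum k=1..1:
  [1] −1/2 = -1/2
S = -1/2
C² = P²·S² = 3/5 ; C = -0.774597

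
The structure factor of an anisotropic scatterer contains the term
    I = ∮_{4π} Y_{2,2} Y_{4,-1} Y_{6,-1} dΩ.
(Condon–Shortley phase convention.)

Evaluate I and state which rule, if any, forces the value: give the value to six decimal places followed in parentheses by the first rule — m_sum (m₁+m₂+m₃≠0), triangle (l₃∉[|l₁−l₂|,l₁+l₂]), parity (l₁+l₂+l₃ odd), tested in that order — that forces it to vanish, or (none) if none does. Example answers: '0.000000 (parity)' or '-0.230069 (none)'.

Rules hold: Σm=0, L=12 even, 2≤6≤6.
N = 5·9·13 = 585
Δ = 0!·4!·8!/13! = 1/6435
Racah Σ t=0..0: t=0:+1/2304 = 1/2304
⇒ 3j(2 4 6; 0 0 0)² = 5/143, sgn +1
Racah Σ t=0..0: t=0:+1/17280 = 1/17280
⇒ 3j(2 4 6; 2 -1 -1)² = 7/1287, sgn -1
4πI² = N·(3j₀)²·(3jₘ)² = 175/1573
I = -1·√(0.111252/4π) = -0.09409136
No selection rule forces the value: the integral is nonzero (none).

-0.094091 (none)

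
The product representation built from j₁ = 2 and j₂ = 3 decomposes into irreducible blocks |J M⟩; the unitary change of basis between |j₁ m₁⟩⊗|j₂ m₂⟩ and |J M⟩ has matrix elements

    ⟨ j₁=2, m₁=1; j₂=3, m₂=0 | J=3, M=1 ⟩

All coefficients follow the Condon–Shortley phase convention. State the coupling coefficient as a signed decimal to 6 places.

j₁+j₂−J=2  J+j₁−j₂=2  J−j₁+j₂=4  j₁+j₂+J+1=9
(j₁±m₁, j₂±m₂, J±M) = (3,1,3,3,4,2)
P² = 96/5
sum k=0..1:
  [0] +1/12 = 1/12
  [1] −1/8 = -1/8
S = -1/24
C² = P²·S² = 1/30 ; C = -0.182574

−√(1/30) = -0.182574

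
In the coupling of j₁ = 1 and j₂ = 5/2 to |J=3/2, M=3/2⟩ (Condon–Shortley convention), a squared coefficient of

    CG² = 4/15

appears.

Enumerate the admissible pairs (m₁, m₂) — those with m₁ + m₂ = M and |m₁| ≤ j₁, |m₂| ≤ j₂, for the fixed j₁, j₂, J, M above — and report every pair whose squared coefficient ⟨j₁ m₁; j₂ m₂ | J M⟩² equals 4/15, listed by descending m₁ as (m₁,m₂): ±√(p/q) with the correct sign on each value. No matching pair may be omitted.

Admissible pairs with m₁+m₂ = M = 3/2: (-1,5/2), (0,3/2), (1,1/2)
  (m₁,m₂)=(1,1/2): CG² = 1/15, CG = +√(1/15)
  (m₁,m₂)=(0,3/2): CG² = 4/15, CG = −√(4/15)   ← matches the target
  (m₁,m₂)=(-1,5/2): CG² = 2/3, CG = +√(2/3)
Pairs with CG² = 4/15: (0,3/2): −√(4/15)

(0,3/2): −√(4/15)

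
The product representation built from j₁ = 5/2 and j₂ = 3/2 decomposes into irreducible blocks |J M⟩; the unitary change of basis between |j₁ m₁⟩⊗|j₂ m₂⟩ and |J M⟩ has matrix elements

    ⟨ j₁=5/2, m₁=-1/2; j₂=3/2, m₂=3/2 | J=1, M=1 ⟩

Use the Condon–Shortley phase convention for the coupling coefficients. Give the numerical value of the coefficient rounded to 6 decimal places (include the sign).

triangle: 3!·2!·0!/6! = 12/720
(j±m)!: 2!·3!·3!·0!·2!·0! = 144
prefactor² = (2J+1)·Δ·N² = 36/5
  k=3: −1/(3!·0!·0!·0!·2!·0!) = -1/12
Σ = -1/12  ⇒  CG² = 36/5·(-1/12)² = 1/20
CG = −√(1/20) = -0.223607

-0.223607  (= −√(1/20))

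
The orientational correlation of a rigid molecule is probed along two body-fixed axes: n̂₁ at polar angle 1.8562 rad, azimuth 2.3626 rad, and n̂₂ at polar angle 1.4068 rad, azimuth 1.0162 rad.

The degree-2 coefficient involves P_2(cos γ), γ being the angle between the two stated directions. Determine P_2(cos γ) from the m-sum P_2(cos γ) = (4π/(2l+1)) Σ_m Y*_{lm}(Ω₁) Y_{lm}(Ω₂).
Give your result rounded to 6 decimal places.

Addition theorem: P_2(cos γ) = (4π/5) Σ_m Y*_{lm}(Ω₁) Y_{lm}(Ω₂), m = −2…2:
  m=-2: Y*=+0.004556-0.355626i  Y=-0.167455-0.336628i  product -0.120477+0.058018i
  m=-1: Y*=+0.148521-0.146631i  Y=+0.065528-0.105784i  product -0.005779-0.025320i
  m=+0: Y*=-0.240391-0.000000i  Y=-0.290172+0.000000i  product +0.069755+0.000000i
  m=+1: Y*=-0.148521-0.146631i  Y=-0.065528-0.105784i  product -0.005779+0.025320i
  m=+2: Y*=+0.004556+0.355626i  Y=-0.167455+0.336628i  product -0.120477-0.058018i
Accumulated sum -0.182757+0.000000i; after 4π/(2l+1) scaling, -0.459318+0.000000i ⇒ P_2 = -0.459318

-0.459318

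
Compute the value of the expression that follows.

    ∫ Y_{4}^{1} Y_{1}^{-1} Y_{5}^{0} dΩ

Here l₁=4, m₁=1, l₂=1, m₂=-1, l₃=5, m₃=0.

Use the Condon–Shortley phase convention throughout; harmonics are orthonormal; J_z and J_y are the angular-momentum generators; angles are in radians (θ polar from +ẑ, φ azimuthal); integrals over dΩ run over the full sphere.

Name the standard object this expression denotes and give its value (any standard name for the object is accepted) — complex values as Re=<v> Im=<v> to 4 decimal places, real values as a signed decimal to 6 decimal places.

This is a Gaunt coefficient — the integral of a triple product of spherical harmonics over the sphere.
Checks pass: Σm=0; 10 even; l₃=5∈[3,5].
(2·4+1)(2·1+1)(2·5+1) = 297
Δ: 0! 8! 2! / 11! → 1/495
sum: t=0:+1/576 = 1/576
3j²(4 1 5; 0 0 0) = Δ·Π!·Σ² = 5/99  (sign -1)
sum: t=0:+1/1440 = 1/1440
3j²(4 1 5; 1 -1 0) = Δ·Π!·Σ² = 2/99  (sign -1)
combine: 4πI² = 297·5/99·2/99 = 10/33
take √, sign +1: I = 0.15528807

Gaunt coefficient, +0.155288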